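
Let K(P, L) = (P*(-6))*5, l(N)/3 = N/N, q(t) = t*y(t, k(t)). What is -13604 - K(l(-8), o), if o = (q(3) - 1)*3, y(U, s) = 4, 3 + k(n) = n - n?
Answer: -13514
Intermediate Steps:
k(n) = -3 (k(n) = -3 + (n - n) = -3 + 0 = -3)
q(t) = 4*t (q(t) = t*4 = 4*t)
o = 33 (o = (4*3 - 1)*3 = (12 - 1)*3 = 11*3 = 33)
l(N) = 3 (l(N) = 3*(N/N) = 3*1 = 3)
K(P, L) = -30*P (K(P, L) = -6*P*5 = -30*P)
-13604 - K(l(-8), o) = -13604 - (-30)*3 = -13604 - 1*(-90) = -13604 + 90 = -13514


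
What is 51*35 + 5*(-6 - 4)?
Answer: 1735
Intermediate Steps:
51*35 + 5*(-6 - 4) = 1785 + 5*(-10) = 1785 - 50 = 1735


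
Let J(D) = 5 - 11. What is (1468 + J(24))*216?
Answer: 315792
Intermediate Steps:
J(D) = -6
(1468 + J(24))*216 = (1468 - 6)*216 = 1462*216 = 315792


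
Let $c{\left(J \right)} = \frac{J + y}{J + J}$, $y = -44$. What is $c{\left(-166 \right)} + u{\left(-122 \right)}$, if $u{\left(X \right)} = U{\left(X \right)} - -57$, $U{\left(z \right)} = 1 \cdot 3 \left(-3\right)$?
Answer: $\frac{8073}{166} \approx 48.633$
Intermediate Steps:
$c{\left(J \right)} = \frac{-44 + J}{2 J}$ ($c{\left(J \right)} = \frac{J - 44}{J + J} = \frac{-44 + J}{2 J}$)
$U{\left(z \right)} = -9$ ($U{\left(z \right)} = 3 \left(-3\right) = -9$)
$u{\left(X \right)} = 48$ ($u{\left(X \right)} = -9 - -57 = -9 + 57 = 48$)
$c{\left(-166 \right)} + u{\left(-122 \right)} = \frac{-44 - 166}{2 \left(-166\right)} + 48 = \frac{1}{2} \left(- \frac{1}{166}\right) \left(-210\right) + 48 = \frac{105}{166} + 48 = \frac{8073}{166}$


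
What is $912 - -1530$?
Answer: $2442$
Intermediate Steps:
$912 - -1530 = 912 + \left(1540 - 10\right) = 912 + 1530 = 2442$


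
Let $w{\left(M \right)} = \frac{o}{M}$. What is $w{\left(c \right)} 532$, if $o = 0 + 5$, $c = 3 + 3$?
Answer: $\frac{1330}{3} \approx 443.33$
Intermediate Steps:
$c = 6$
$o = 5$
$w{\left(M \right)} = \frac{5}{M}$
$w{\left(c \right)} 532 = \frac{5}{6} \cdot 532 = \frac{1330}{3}$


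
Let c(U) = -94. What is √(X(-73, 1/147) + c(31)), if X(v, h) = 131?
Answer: √37 ≈ 6.0828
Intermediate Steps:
√(X(-73, 1/147) + c(31)) = √(131 - 94) = √37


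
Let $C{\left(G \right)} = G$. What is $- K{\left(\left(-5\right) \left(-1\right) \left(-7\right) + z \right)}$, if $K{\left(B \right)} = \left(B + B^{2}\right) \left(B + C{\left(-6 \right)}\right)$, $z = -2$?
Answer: $57276$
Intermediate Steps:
$K{\left(B \right)} = \left(-6 + B\right) \left(B + B^{2}\right)$ ($K{\left(B \right)} = \left(B + B^{2}\right) \left(B - 6\right) = \left(B + B^{2}\right) \left(-6 + B\right) = \left(-6 + B\right) \left(B + B^{2}\right)$)
$- K{\left(\left(-5\right) \left(-1\right) \left(-7\right) + z \right)} = - \left(\left(-5\right) \left(-1\right) \left(-7\right) - 2\right) \left(-6 + \left(\left(-5\right) \left(-1\right) \left(-7\right) - 2\right)^{2} - 5 \left(\left(-5\right) \left(-1\right) \left(-7\right) - 2\right)\right) = - \left(5 \left(-7\right) - 2\right) \left(-6 + \left(5 \left(-7\right) - 2\right)^{2} - 5 \left(5 \left(-7\right) - 2\right)\right) = - \left(-35 - 2\right) \left(-6 + \left(-35 - 2\right)^{2} - 5 \left(-35 - 2\right)\right) = - \left(-37\right) \left(-6 + \left(-37\right)^{2} - -185\right) = - \left(-37\right) \left(-6 + 1369 + 185\right) = - \left(-37\right) 1548 = \left(-1\right) \left(-57276\right) = 57276$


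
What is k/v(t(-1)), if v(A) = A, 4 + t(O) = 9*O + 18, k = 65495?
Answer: 13099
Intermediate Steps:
t(O) = 14 + 9*O (t(O) = -4 + (9*O + 18) = -4 + (18 + 9*O) = 14 + 9*O)
k/v(t(-1)) = 65495/(14 + 9*(-1)) = 65495/(14 - 9) = 65495/5 = 65495*(⅕) = 13099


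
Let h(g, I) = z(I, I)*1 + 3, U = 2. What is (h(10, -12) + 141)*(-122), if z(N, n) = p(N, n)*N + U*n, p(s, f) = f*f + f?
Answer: 178608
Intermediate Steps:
p(s, f) = f + f² (p(s, f) = f² + f = f + f²)
z(N, n) = 2*n + N*n*(1 + n) (z(N, n) = (n*(1 + n))*N + 2*n = N*n*(1 + n) + 2*n = 2*n + N*n*(1 + n))
h(g, I) = 3 + I*(2 + I*(1 + I)) (h(g, I) = (I*(2 + I*(1 + I)))*1 + 3 = I*(2 + I*(1 + I)) + 3 = 3 + I*(2 + I*(1 + I)))
(h(10, -12) + 141)*(-122) = ((3 + 2*(-12) + (-12)²*(1 - 12)) + 141)*(-122) = ((3 - 24 + 144*(-11)) + 141)*(-122) = ((3 - 24 - 1584) + 141)*(-122) = (-1605 + 141)*(-122) = -1464*(-122) = 178608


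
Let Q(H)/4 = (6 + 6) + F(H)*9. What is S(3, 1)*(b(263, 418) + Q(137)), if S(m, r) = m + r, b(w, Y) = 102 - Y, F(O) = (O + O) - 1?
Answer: 38240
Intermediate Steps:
F(O) = -1 + 2*O (F(O) = 2*O - 1 = -1 + 2*O)
Q(H) = 12 + 72*H (Q(H) = 4*((6 + 6) + (-1 + 2*H)*9) = 4*(12 + (-9 + 18*H)) = 4*(3 + 18*H) = 12 + 72*H)
S(3, 1)*(b(263, 418) + Q(137)) = (3 + 1)*((102 - 1*418) + (12 + 72*137)) = 4*((102 - 418) + (12 + 9864)) = 4*(-316 + 9876) = 4*9560 = 38240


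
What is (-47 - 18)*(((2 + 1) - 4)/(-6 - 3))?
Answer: -65/9 ≈ -7.2222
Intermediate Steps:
(-47 - 18)*(((2 + 1) - 4)/(-6 - 3)) = -65*(3 - 4)/(-9) = -(-65)*(-1)/9 = -65*1/9 = -65/9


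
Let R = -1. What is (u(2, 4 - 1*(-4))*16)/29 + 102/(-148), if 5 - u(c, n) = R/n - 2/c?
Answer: 5773/2146 ≈ 2.6901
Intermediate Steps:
u(c, n) = 5 + 1/n + 2/c (u(c, n) = 5 - (-1/n - 2/c) = 5 + (1/n + 2/c) = 5 + 1/n + 2/c)
(u(2, 4 - 1*(-4))*16)/29 + 102/(-148) = ((5 + 1/(4 - 1*(-4)) + 2/2)*16)/29 + 102/(-148) = ((5 + 1/(4 + 4) + 2*(1/2))*16)*(1/29) + 102*(-1/148) = ((5 + 1/8 + 1)*16)*(1/29) - 51/74 = ((49/8)*16)*(1/29) - 51/74 = 98*(1/29) - 51/74 = 98/29 - 51/74 = 5773/2146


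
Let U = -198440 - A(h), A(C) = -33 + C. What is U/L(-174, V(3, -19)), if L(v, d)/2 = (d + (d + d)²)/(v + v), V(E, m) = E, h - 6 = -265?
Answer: 11492584/13 ≈ 8.8405e+5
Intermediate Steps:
h = -259 (h = 6 - 265 = -259)
L(v, d) = (d + 4*d²)/v (L(v, d) = 2*((d + (d + d)²)/(v + v)) = 2*((d + (2*d)²)/((2*v))) = 2*((d + 4*d²)*(1/(2*v))) = 2*((d + 4*d²)/(2*v)) = (d + 4*d²)/v)
U = -198148 (U = -198440 - (-33 - 259) = -198440 - 1*(-292) = -198440 + 292 = -198148)
U/L(-174, V(3, -19)) = -198148*(-58/(1 + 4*3)) = -198148*(-58/(1 + 12)) = -198148/(3*(-1/174)*13) = -198148/(-13/58) = -198148*(-58/13) = 11492584/13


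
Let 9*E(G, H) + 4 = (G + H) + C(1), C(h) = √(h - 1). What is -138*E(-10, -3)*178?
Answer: 139196/3 ≈ 46399.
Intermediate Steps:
C(h) = √(-1 + h)
E(G, H) = -4/9 + G/9 + H/9 (E(G, H) = -4/9 + ((G + H) + √(-1 + 1))/9 = -4/9 + ((G + H) + √0)/9 = -4/9 + ((G + H) + 0)/9 = -4/9 + (G + H)/9 = -4/9 + (G/9 + H/9) = -4/9 + G/9 + H/9)
-138*E(-10, -3)*178 = -138*(-4/9 + (⅑)*(-10) + (⅑)*(-3))*178 = -138*(-4/9 - 10/9 - ⅓)*178 = -138*(-17/9)*178 = (782/3)*178 = 139196/3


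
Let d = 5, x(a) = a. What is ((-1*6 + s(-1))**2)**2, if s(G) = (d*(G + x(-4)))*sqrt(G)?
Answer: 256921 - 353400*I ≈ 2.5692e+5 - 3.534e+5*I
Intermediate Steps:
s(G) = sqrt(G)*(-20 + 5*G) (s(G) = (5*(G - 4))*sqrt(G) = (5*(-4 + G))*sqrt(G) = (-20 + 5*G)*sqrt(G) = sqrt(G)*(-20 + 5*G))
((-1*6 + s(-1))**2)**2 = ((-1*6 + 5*sqrt(-1)*(-4 - 1))**2)**2 = ((-6 + 5*I*(-5))**2)**2 = ((-6 - 25*I)**2)**2 = (-6 - 25*I)**4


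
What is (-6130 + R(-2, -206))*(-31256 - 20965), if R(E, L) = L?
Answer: 330872256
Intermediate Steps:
(-6130 + R(-2, -206))*(-31256 - 20965) = (-6130 - 206)*(-31256 - 20965) = -6336*(-52221) = 330872256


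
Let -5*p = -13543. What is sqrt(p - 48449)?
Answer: I*sqrt(1143510)/5 ≈ 213.87*I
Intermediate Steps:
p = 13543/5 (p = -1/5*(-13543) = 13543/5 ≈ 2708.6)
sqrt(p - 48449) = sqrt(13543/5 - 48449) = sqrt(-228702/5) = I*sqrt(1143510)/5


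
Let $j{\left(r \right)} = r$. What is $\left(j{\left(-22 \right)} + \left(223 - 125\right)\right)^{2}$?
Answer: $5776$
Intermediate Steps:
$\left(j{\left(-22 \right)} + \left(223 - 125\right)\right)^{2} = \left(-22 + \left(223 - 125\right)\right)^{2} = \left(-22 + 98\right)^{2} = 76^{2} = 5776$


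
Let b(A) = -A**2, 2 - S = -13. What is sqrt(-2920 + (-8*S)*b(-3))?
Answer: 4*I*sqrt(115) ≈ 42.895*I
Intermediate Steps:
S = 15 (S = 2 - 1*(-13) = 2 + 13 = 15)
sqrt(-2920 + (-8*S)*b(-3)) = sqrt(-2920 + (-8*15)*(-1*(-3)**2)) = sqrt(-2920 - (-120)*9) = sqrt(-2920 - 120*(-9)) = sqrt(-2920 + 1080) = sqrt(-1840) = 4*I*sqrt(115)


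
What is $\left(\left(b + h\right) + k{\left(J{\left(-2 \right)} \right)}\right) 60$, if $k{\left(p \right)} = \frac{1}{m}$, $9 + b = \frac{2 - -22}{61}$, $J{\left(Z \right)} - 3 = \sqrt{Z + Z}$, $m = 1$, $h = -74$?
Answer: $- \frac{298680}{61} \approx -4896.4$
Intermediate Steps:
$J{\left(Z \right)} = 3 + \sqrt{2} \sqrt{Z}$ ($J{\left(Z \right)} = 3 + \sqrt{Z + Z} = 3 + \sqrt{2 Z} = 3 + \sqrt{2} \sqrt{Z}$)
$b = - \frac{525}{61}$ ($b = -9 + \frac{2 - -22}{61} = -9 + \left(2 + 22\right) \frac{1}{61} = -9 + 24 \cdot \frac{1}{61} = -9 + \frac{24}{61} = - \frac{525}{61} \approx -8.6066$)
$k{\left(p \right)} = 1$ ($k{\left(p \right)} = 1^{-1} = 1$)
$\left(\left(b + h\right) + k{\left(J{\left(-2 \right)} \right)}\right) 60 = \left(\left(- \frac{525}{61} - 74\right) + 1\right) 60 = \left(- \frac{5039}{61} + 1\right) 60 = \left(- \frac{4978}{61}\right) 60 = - \frac{298680}{61}$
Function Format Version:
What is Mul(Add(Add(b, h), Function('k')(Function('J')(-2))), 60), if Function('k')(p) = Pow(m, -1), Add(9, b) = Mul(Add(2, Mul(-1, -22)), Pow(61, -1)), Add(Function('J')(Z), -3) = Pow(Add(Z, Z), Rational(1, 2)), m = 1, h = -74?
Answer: Rational(-298680, 61) ≈ -4896.4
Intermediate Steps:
Function('J')(Z) = Add(3, Mul(Pow(2, Rational(1, 2)), Pow(Z, Rational(1, 2)))) (Function('J')(Z) = Add(3, Pow(Add(Z, Z), Rational(1, 2))) = Add(3, Pow(Mul(2, Z), Rational(1, 2))) = Add(3, Mul(Pow(2, Rational(1, 2)), Pow(Z, Rational(1, 2)))))
b = Rational(-525, 61) (b = Add(-9, Mul(Add(2, Mul(-1, -22)), Pow(61, -1))) = Add(-9, Mul(Add(2, 22), Rational(1, 61))) = Add(-9, Mul(24, Rational(1, 61))) = Add(-9, Rational(24, 61)) = Rational(-525, 61) ≈ -8.6066)
Function('k')(p) = 1 (Function('k')(p) = Pow(1, -1) = 1)
Mul(Add(Add(b, h), Function('k')(Function('J')(-2))), 60) = Mul(Add(Add(Rational(-525, 61), -74), 1), 60) = Mul(Add(Rational(-5039, 61), 1), 60) = Mul(Rational(-4978, 61), 60) = Rational(-298680, 61)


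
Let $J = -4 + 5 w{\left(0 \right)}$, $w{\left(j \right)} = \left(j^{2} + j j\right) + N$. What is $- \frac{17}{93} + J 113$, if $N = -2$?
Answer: $- \frac{147143}{93} \approx -1582.2$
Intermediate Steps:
$w{\left(j \right)} = -2 + 2 j^{2}$ ($w{\left(j \right)} = \left(j^{2} + j j\right) - 2 = \left(j^{2} + j^{2}\right) - 2 = 2 j^{2} - 2 = -2 + 2 j^{2}$)
$J = -14$ ($J = -4 + 5 \left(-2 + 2 \cdot 0^{2}\right) = -4 + 5 \left(-2 + 2 \cdot 0\right) = -4 + 5 \left(-2 + 0\right) = -4 + 5 \left(-2\right) = -4 - 10 = -14$)
$- \frac{17}{93} + J 113 = - \frac{17}{93} - 1582 = - \frac{147143}{93}$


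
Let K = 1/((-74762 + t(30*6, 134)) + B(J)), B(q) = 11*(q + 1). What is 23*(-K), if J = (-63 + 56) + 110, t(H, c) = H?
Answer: 23/73438 ≈ 0.00031319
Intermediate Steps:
J = 103 (J = -7 + 110 = 103)
B(q) = 11 + 11*q (B(q) = 11*(1 + q) = 11 + 11*q)
K = -1/73438 (K = 1/((-74762 + 30*6) + (11 + 11*103)) = 1/((-74762 + 180) + (11 + 1133)) = 1/(-74582 + 1144) = 1/(-73438) = -1/73438 ≈ -1.3617e-5)
23*(-K) = 23*(-1*(-1/73438)) = 23*(1/73438) = 23/73438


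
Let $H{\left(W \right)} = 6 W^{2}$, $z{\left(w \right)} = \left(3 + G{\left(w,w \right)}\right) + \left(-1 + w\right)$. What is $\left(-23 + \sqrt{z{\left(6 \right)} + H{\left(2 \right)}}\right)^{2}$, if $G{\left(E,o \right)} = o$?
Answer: $\left(23 - \sqrt{38}\right)^{2} \approx 283.44$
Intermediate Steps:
$z{\left(w \right)} = 2 + 2 w$ ($z{\left(w \right)} = \left(3 + w\right) + \left(-1 + w\right) = 2 + 2 w$)
$\left(-23 + \sqrt{z{\left(6 \right)} + H{\left(2 \right)}}\right)^{2} = \left(-23 + \sqrt{\left(2 + 2 \cdot 6\right) + 6 \cdot 2^{2}}\right)^{2} = \left(-23 + \sqrt{\left(2 + 12\right) + 6 \cdot 4}\right)^{2} = \left(-23 + \sqrt{14 + 24}\right)^{2} = \left(-23 + \sqrt{38}\right)^{2}$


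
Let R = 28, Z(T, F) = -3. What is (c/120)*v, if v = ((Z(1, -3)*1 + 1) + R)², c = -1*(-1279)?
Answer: 216151/30 ≈ 7205.0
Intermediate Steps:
c = 1279
v = 676 (v = ((-3*1 + 1) + 28)² = ((-3 + 1) + 28)² = (-2 + 28)² = 26² = 676)
(c/120)*v = (1279/120)*676 = 216151/30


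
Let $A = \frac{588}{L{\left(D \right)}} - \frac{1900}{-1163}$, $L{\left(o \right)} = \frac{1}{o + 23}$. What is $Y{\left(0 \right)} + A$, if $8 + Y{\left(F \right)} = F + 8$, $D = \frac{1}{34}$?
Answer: $\frac{267757226}{19771} \approx 13543.0$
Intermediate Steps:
$D = \frac{1}{34} \approx 0.029412$
$L{\left(o \right)} = \frac{1}{23 + o}$
$A = \frac{267757226}{19771}$ ($A = \frac{588}{\frac{1}{23 + \frac{1}{34}}} - \frac{1900}{-1163} = \frac{588}{\frac{1}{\frac{783}{34}}} - - \frac{1900}{1163} = \frac{588}{\frac{34}{783}} + \frac{1900}{1163} = 588 \cdot \frac{783}{34} + \frac{1900}{1163} = \frac{230202}{17} + \frac{1900}{1163} = \frac{267757226}{19771} \approx 13543.0$)
$Y{\left(F \right)} = F$ ($Y{\left(F \right)} = -8 + \left(F + 8\right) = -8 + \left(8 + F\right) = F$)
$Y{\left(0 \right)} + A = 0 + \frac{267757226}{19771} = \frac{267757226}{19771}$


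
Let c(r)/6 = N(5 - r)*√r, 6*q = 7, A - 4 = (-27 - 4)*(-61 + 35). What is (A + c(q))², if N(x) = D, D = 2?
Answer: 656268 + 3240*√42 ≈ 6.7727e+5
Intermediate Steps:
A = 810 (A = 4 + (-27 - 4)*(-61 + 35) = 4 - 31*(-26) = 4 + 806 = 810)
q = 7/6 (q = (⅙)*7 = 7/6 ≈ 1.1667)
N(x) = 2
c(r) = 12*√r (c(r) = 6*(2*√r) = 12*√r)
(A + c(q))² = (810 + 12*√(7/6))² = (810 + 12*(√42/6))² = (810 + 2*√42)²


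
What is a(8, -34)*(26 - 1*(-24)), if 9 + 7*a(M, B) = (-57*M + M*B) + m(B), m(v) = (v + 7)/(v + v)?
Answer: -1252225/238 ≈ -5261.5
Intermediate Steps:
m(v) = (7 + v)/(2*v) (m(v) = (7 + v)/((2*v)) = (7 + v)*(1/(2*v)) = (7 + v)/(2*v))
a(M, B) = -9/7 - 57*M/7 + B*M/7 + (7 + B)/(14*B) (a(M, B) = -9/7 + ((-57*M + M*B) + (7 + B)/(2*B))/7 = -9/7 + ((-57*M + B*M) + (7 + B)/(2*B))/7 = -9/7 + (-57*M + B*M + (7 + B)/(2*B))/7 = -9/7 + (-57*M/7 + B*M/7 + (7 + B)/(14*B)) = -9/7 - 57*M/7 + B*M/7 + (7 + B)/(14*B))
a(8, -34)*(26 - 1*(-24)) = ((1/14)*(7 - 34 + 2*(-34)*(-9 - 57*8 - 34*8))/(-34))*(26 - 1*(-24)) = ((1/14)*(-1/34)*(7 - 34 + 2*(-34)*(-9 - 456 - 272)))*(26 + 24) = ((1/14)*(-1/34)*(7 - 34 + 2*(-34)*(-737)))*50 = ((1/14)*(-1/34)*(7 - 34 + 50116))*50 = ((1/14)*(-1/34)*50089)*50 = -50089/476*50 = -1252225/238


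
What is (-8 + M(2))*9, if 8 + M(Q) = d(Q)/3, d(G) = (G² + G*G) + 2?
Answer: -114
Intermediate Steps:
d(G) = 2 + 2*G² (d(G) = (G² + G²) + 2 = 2*G² + 2 = 2 + 2*G²)
M(Q) = -22/3 + 2*Q²/3 (M(Q) = -8 + (2 + 2*Q²)/3 = -8 + (2 + 2*Q²)*(⅓) = -8 + (⅔ + 2*Q²/3) = -22/3 + 2*Q²/3)
(-8 + M(2))*9 = (-8 + (-22/3 + (⅔)*2²))*9 = (-8 + (-22/3 + (⅔)*4))*9 = (-8 + (-22/3 + 8/3))*9 = (-8 - 14/3)*9 = -38/3*9 = -114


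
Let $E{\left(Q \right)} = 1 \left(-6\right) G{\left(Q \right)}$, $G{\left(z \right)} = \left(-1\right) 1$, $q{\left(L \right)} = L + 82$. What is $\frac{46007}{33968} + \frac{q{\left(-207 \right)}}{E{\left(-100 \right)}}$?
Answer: $- \frac{1984979}{101904} \approx -19.479$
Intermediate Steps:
$q{\left(L \right)} = 82 + L$
$G{\left(z \right)} = -1$
$E{\left(Q \right)} = 6$ ($E{\left(Q \right)} = 1 \left(-6\right) \left(-1\right) = \left(-6\right) \left(-1\right) = 6$)
$\frac{46007}{33968} + \frac{q{\left(-207 \right)}}{E{\left(-100 \right)}} = \frac{46007}{33968} + \frac{82 - 207}{6} = 46007 \cdot \frac{1}{33968} - \frac{125}{6} = \frac{46007}{33968} - \frac{125}{6} = - \frac{1984979}{101904}$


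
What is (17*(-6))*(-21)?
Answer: 2142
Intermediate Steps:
(17*(-6))*(-21) = -102*(-21) = 2142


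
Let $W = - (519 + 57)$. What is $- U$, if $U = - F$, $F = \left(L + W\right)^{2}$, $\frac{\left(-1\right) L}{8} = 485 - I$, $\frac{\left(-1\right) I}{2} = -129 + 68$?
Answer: $12110400$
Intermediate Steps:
$I = 122$ ($I = - 2 \left(-129 + 68\right) = \left(-2\right) \left(-61\right) = 122$)
$L = -2904$ ($L = - 8 \left(485 - 122\right) = \left(-8\right) 363 = -2904$)
$W = -576$ ($W = \left(-1\right) 576 = -576$)
$F = 12110400$ ($F = \left(-2904 - 576\right)^{2} = \left(-3480\right)^{2} = 12110400$)
$U = -12110400$ ($U = \left(-1\right) 12110400 = -12110400$)
$- U = \left(-1\right) \left(-12110400\right) = 12110400$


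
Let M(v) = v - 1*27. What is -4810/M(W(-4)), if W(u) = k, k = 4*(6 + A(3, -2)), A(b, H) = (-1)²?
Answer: -4810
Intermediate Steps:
A(b, H) = 1
k = 28 (k = 4*(6 + 1) = 4*7 = 28)
W(u) = 28
M(v) = -27 + v (M(v) = v - 27 = -27 + v)
-4810/M(W(-4)) = -4810/(-27 + 28) = -4810/1 = -4810*1 = -4810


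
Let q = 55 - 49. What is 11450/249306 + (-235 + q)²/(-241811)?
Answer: -5152559998/30142466583 ≈ -0.17094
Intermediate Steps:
q = 6
11450/249306 + (-235 + q)²/(-241811) = 11450/249306 + (-235 + 6)²/(-241811) = 11450*(1/249306) + (-229)²*(-1/241811) = 5725/124653 + 52441*(-1/241811) = 5725/124653 - 52441/241811 = -5152559998/30142466583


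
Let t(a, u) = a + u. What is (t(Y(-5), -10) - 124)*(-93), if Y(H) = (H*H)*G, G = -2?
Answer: 17112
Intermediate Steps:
Y(H) = -2*H² (Y(H) = (H*H)*(-2) = H²*(-2) = -2*H²)
(t(Y(-5), -10) - 124)*(-93) = ((-2*(-5)² - 10) - 124)*(-93) = ((-2*25 - 10) - 124)*(-93) = ((-50 - 10) - 124)*(-93) = (-60 - 124)*(-93) = -184*(-93) = 17112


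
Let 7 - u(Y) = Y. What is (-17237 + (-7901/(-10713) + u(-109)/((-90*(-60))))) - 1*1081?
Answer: -88304671291/4820850 ≈ -18317.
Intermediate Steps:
u(Y) = 7 - Y
(-17237 + (-7901/(-10713) + u(-109)/((-90*(-60))))) - 1*1081 = (-17237 + (-7901/(-10713) + (7 - 1*(-109))/((-90*(-60))))) - 1*1081 = (-17237 + (-7901*(-1/10713) + (7 + 109)/5400)) - 1081 = (-17237 + (7901/10713 + 116*(1/5400))) - 1081 = (-17237 + (7901/10713 + 29/1350)) - 1081 = (-17237 + 3659009/4820850) - 1081 = -83093332441/4820850 - 1081 = -88304671291/4820850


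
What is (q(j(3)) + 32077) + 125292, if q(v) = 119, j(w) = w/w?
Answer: 157488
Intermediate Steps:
j(w) = 1
(q(j(3)) + 32077) + 125292 = (119 + 32077) + 125292 = 32196 + 125292 = 157488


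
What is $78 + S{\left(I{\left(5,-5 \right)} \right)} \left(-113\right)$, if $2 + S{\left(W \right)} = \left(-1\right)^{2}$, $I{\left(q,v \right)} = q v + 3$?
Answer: $191$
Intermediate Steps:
$I{\left(q,v \right)} = 3 + q v$
$S{\left(W \right)} = -1$ ($S{\left(W \right)} = -2 + \left(-1\right)^{2} = -2 + 1 = -1$)
$78 + S{\left(I{\left(5,-5 \right)} \right)} \left(-113\right) = 78 - -113 = 78 + 113 = 191$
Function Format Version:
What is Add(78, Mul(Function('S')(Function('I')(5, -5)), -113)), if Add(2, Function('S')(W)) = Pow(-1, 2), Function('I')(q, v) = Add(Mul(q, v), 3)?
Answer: 191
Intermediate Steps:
Function('I')(q, v) = Add(3, Mul(q, v))
Function('S')(W) = -1 (Function('S')(W) = Add(-2, Pow(-1, 2)) = Add(-2, 1) = -1)
Add(78, Mul(Function('S')(Function('I')(5, -5)), -113)) = Add(78, Mul(-1, -113)) = Add(78, 113) = 191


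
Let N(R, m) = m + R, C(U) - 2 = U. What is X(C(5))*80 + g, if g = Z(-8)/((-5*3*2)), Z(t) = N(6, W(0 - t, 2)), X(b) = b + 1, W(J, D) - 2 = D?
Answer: 1919/3 ≈ 639.67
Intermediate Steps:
C(U) = 2 + U
W(J, D) = 2 + D
X(b) = 1 + b
N(R, m) = R + m
Z(t) = 10 (Z(t) = 6 + (2 + 2) = 6 + 4 = 10)
g = -⅓ (g = 10/((-5*3*2)) = 10/((-15*2)) = 10/(-30) = 10*(-1/30) = -⅓ ≈ -0.33333)
X(C(5))*80 + g = (1 + (2 + 5))*80 - ⅓ = (1 + 7)*80 - ⅓ = 8*80 - ⅓ = 640 - ⅓ = 1919/3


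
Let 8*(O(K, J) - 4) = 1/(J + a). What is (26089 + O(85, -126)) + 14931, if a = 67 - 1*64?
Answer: 40367615/984 ≈ 41024.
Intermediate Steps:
a = 3 (a = 67 - 64 = 3)
O(K, J) = 4 + 1/(8*(3 + J)) (O(K, J) = 4 + 1/(8*(J + 3)) = 4 + 1/(8*(3 + J)))
(26089 + O(85, -126)) + 14931 = (26089 + (97 + 32*(-126))/(8*(3 - 126))) + 14931 = (26089 + (⅛)*(97 - 4032)/(-123)) + 14931 = (26089 + (⅛)*(-1/123)*(-3935)) + 14931 = (26089 + 3935/984) + 14931 = 25675511/984 + 14931 = 40367615/984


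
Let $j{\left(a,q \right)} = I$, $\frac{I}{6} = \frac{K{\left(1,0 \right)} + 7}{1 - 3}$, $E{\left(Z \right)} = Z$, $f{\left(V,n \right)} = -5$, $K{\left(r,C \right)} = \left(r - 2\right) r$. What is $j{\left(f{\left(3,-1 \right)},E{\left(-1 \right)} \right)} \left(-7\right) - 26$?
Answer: $100$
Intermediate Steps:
$K{\left(r,C \right)} = r \left(-2 + r\right)$ ($K{\left(r,C \right)} = \left(-2 + r\right) r = r \left(-2 + r\right)$)
$I = -18$ ($I = 6 \frac{1 \left(-2 + 1\right) + 7}{1 - 3} = 6 \frac{1 \left(-1\right) + 7}{-2} = 6 \left(-1 + 7\right) \left(- \frac{1}{2}\right) = 6 \cdot 6 \left(- \frac{1}{2}\right) = 6 \left(-3\right) = -18$)
$j{\left(a,q \right)} = -18$
$j{\left(f{\left(3,-1 \right)},E{\left(-1 \right)} \right)} \left(-7\right) - 26 = \left(-18\right) \left(-7\right) - 26 = 126 - 26 = 100$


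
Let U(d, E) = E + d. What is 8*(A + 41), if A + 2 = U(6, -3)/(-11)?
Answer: 3408/11 ≈ 309.82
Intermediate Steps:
A = -25/11 (A = -2 + (-3 + 6)/(-11) = -2 + 3*(-1/11) = -2 - 3/11 = -25/11 ≈ -2.2727)
8*(A + 41) = 8*(-25/11 + 41) = 8*(426/11) = 3408/11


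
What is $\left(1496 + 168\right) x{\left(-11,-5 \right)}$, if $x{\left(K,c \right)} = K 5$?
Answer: $-91520$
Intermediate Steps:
$x{\left(K,c \right)} = 5 K$
$\left(1496 + 168\right) x{\left(-11,-5 \right)} = \left(1496 + 168\right) 5 \left(-11\right) = 1664 \left(-55\right) = -91520$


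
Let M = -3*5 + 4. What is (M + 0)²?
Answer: 121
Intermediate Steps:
M = -11 (M = -15 + 4 = -11)
(M + 0)² = (-11 + 0)² = (-11)² = 121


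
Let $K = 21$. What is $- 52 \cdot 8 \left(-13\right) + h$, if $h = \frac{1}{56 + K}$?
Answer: $\frac{416417}{77} \approx 5408.0$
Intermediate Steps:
$h = \frac{1}{77}$ ($h = \frac{1}{56 + 21} = \frac{1}{77} \approx 0.012987$)
$- 52 \cdot 8 \left(-13\right) + h = - 52 \cdot 8 \left(-13\right) + \frac{1}{77} = \left(-52\right) \left(-104\right) + \frac{1}{77} = 5408 + \frac{1}{77} = \frac{416417}{77}$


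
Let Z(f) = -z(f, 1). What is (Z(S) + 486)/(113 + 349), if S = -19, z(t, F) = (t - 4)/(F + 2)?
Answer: 1481/1386 ≈ 1.0685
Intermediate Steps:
z(t, F) = (-4 + t)/(2 + F)
Z(f) = 4/3 - f/3 (Z(f) = -(-4 + f)/(2 + 1) = -(-4 + f)/3 = -(-4/3 + f/3) = 4/3 - f/3)
(Z(S) + 486)/(113 + 349) = ((4/3 - ⅓*(-19)) + 486)/(113 + 349) = ((4/3 + 19/3) + 486)/462 = (23/3 + 486)*(1/462) = (1481/3)*(1/462) = 1481/1386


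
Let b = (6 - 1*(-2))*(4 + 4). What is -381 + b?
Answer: -317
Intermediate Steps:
b = 64 (b = (6 + 2)*8 = 8*8 = 64)
-381 + b = -381 + 64 = -317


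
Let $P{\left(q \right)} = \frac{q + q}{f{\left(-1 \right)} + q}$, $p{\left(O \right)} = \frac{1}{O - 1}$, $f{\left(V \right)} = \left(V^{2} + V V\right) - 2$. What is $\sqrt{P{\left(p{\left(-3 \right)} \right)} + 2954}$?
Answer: $2 \sqrt{739} \approx 54.369$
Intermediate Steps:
$f{\left(V \right)} = -2 + 2 V^{2}$ ($f{\left(V \right)} = \left(V^{2} + V^{2}\right) - 2 = 2 V^{2} - 2 = -2 + 2 V^{2}$)
$p{\left(O \right)} = \frac{1}{-1 + O}$
$P{\left(q \right)} = 2$ ($P{\left(q \right)} = \frac{q + q}{\left(-2 + 2 \left(-1\right)^{2}\right) + q} = \frac{2 q}{\left(-2 + 2 \cdot 1\right) + q} = \frac{2 q}{\left(-2 + 2\right) + q} = \frac{2 q}{0 + q} = \frac{2 q}{q} = 2$)
$\sqrt{P{\left(p{\left(-3 \right)} \right)} + 2954} = \sqrt{2 + 2954} = \sqrt{2956} = 2 \sqrt{739}$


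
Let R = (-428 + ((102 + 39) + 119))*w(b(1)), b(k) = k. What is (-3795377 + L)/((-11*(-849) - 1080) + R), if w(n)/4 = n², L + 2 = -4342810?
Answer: -8138189/7587 ≈ -1072.6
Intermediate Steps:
L = -4342812 (L = -2 - 4342810 = -4342812)
w(n) = 4*n²
R = -672 (R = (-428 + ((102 + 39) + 119))*(4*1²) = (-428 + (141 + 119))*(4*1) = (-428 + 260)*4 = -168*4 = -672)
(-3795377 + L)/((-11*(-849) - 1080) + R) = (-3795377 - 4342812)/((-11*(-849) - 1080) - 672) = -8138189/((9339 - 1080) - 672) = -8138189/(8259 - 672) = -8138189/7587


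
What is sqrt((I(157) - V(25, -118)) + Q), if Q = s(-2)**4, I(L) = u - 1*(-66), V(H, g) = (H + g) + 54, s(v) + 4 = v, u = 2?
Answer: sqrt(1403) ≈ 37.457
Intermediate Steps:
s(v) = -4 + v
V(H, g) = 54 + H + g
I(L) = 68 (I(L) = 2 - 1*(-66) = 2 + 66 = 68)
Q = 1296 (Q = (-4 - 2)**4 = (-6)**4 = 1296)
sqrt((I(157) - V(25, -118)) + Q) = sqrt((68 - (54 + 25 - 118)) + 1296) = sqrt((68 - 1*(-39)) + 1296) = sqrt((68 + 39) + 1296) = sqrt(107 + 1296) = sqrt(1403)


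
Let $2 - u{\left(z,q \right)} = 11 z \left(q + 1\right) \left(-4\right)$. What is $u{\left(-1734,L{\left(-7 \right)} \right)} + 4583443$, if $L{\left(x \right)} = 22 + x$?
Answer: $3362709$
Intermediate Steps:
$u{\left(z,q \right)} = 2 + 44 z \left(1 + q\right)$ ($u{\left(z,q \right)} = 2 - 11 z \left(q + 1\right) \left(-4\right) = 2 - 11 z \left(1 + q\right) \left(-4\right) = 2 - - 44 z \left(1 + q\right) = 2 + 44 z \left(1 + q\right)$)
$u{\left(-1734,L{\left(-7 \right)} \right)} + 4583443 = \left(2 + 44 \left(-1734\right) + 44 \left(22 - 7\right) \left(-1734\right)\right) + 4583443 = \left(2 - 76296 + 44 \cdot 15 \left(-1734\right)\right) + 4583443 = \left(2 - 76296 - 1144440\right) + 4583443 = -1220734 + 4583443 = 3362709$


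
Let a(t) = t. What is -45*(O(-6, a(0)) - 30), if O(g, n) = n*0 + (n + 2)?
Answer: 1260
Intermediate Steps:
O(g, n) = 2 + n (O(g, n) = 0 + (2 + n) = 2 + n)
-45*(O(-6, a(0)) - 30) = -45*((2 + 0) - 30) = -45*(2 - 30) = -45*(-28) = 1260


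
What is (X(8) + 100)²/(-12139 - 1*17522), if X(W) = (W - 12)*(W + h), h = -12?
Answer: -13456/29661 ≈ -0.45366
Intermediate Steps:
X(W) = (-12 + W)² (X(W) = (W - 12)*(W - 12) = (-12 + W)*(-12 + W) = (-12 + W)²)
(X(8) + 100)²/(-12139 - 1*17522) = ((144 + 8² - 24*8) + 100)²/(-12139 - 1*17522) = ((144 + 64 - 192) + 100)²/(-12139 - 17522) = (16 + 100)²/(-29661) = 116²*(-1/29661) = 13456*(-1/29661) = -13456/29661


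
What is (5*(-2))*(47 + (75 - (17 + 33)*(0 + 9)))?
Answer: 3280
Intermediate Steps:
(5*(-2))*(47 + (75 - (17 + 33)*(0 + 9))) = -10*(47 + (75 - 50*9)) = -10*(47 + (75 - 1*450)) = -10*(47 + (75 - 450)) = -10*(47 - 375) = -10*(-328) = 3280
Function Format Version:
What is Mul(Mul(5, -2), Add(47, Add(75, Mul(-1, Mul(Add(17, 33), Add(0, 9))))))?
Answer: 3280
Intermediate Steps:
Mul(Mul(5, -2), Add(47, Add(75, Mul(-1, Mul(Add(17, 33), Add(0, 9)))))) = Mul(-10, Add(47, Add(75, Mul(-1, Mul(50, 9))))) = Mul(-10, Add(47, Add(75, Mul(-1, 450)))) = Mul(-10, Add(47, Add(75, -450))) = Mul(-10, Add(47, -375)) = Mul(-10, -328) = 3280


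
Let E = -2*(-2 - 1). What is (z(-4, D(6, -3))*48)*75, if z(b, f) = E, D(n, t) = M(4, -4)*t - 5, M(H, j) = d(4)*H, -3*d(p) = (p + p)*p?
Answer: 21600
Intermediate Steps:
d(p) = -2*p²/3 (d(p) = -(p + p)*p/3 = -2*p*p/3 = -2*p²/3)
M(H, j) = -32*H/3 (M(H, j) = (-⅔*4²)*H = (-⅔*16)*H = -32*H/3)
D(n, t) = -5 - 128*t/3 (D(n, t) = (-32/3*4)*t - 5 = -128*t/3 - 5 = -5 - 128*t/3)
E = 6 (E = -2*(-3) = 6)
z(b, f) = 6
(z(-4, D(6, -3))*48)*75 = (6*48)*75 = 288*75 = 21600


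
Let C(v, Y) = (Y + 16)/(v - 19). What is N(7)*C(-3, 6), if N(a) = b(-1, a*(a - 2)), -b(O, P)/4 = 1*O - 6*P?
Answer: -844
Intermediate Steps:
b(O, P) = -4*O + 24*P (b(O, P) = -4*(1*O - 6*P) = -4*(O - 6*P) = -4*O + 24*P)
C(v, Y) = (16 + Y)/(-19 + v)
N(a) = 4 + 24*a*(-2 + a) (N(a) = -4*(-1) + 24*(a*(a - 2)) = 4 + 24*(a*(-2 + a)) = 4 + 24*a*(-2 + a))
N(7)*C(-3, 6) = (4 + 24*7*(-2 + 7))*((16 + 6)/(-19 - 3)) = (4 + 24*7*5)*(22/(-22)) = (4 + 840)*(-1/22*22) = 844*(-1) = -844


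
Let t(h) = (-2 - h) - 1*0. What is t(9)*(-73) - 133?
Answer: 670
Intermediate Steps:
t(h) = -2 - h (t(h) = (-2 - h) + 0 = -2 - h)
t(9)*(-73) - 133 = (-2 - 1*9)*(-73) - 133 = (-2 - 9)*(-73) - 133 = -11*(-73) - 133 = 803 - 133 = 670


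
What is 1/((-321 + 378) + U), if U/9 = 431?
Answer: 1/3936 ≈ 0.00025406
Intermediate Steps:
U = 3879 (U = 9*431 = 3879)
1/((-321 + 378) + U) = 1/((-321 + 378) + 3879) = 1/(57 + 3879) = 1/3936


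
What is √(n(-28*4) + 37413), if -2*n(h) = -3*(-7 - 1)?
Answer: √37401 ≈ 193.39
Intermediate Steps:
n(h) = -12 (n(h) = -(-3)*(-7 - 1)/2 = -(-3)*(-8)/2 = -½*24 = -12)
√(n(-28*4) + 37413) = √(-12 + 37413) = √37401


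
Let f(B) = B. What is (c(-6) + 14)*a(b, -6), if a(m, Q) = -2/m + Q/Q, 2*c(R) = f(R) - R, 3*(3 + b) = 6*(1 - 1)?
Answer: 70/3 ≈ 23.333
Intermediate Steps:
b = -3 (b = -3 + (6*(1 - 1))/3 = -3 + (6*0)/3 = -3 + (⅓)*0 = -3 + 0 = -3)
c(R) = 0 (c(R) = (R - R)/2 = (½)*0 = 0)
a(m, Q) = 1 - 2/m (a(m, Q) = -2/m + 1 = 1 - 2/m)
(c(-6) + 14)*a(b, -6) = (0 + 14)*((-2 - 3)/(-3)) = 14*(-⅓*(-5)) = 14*(5/3) = 70/3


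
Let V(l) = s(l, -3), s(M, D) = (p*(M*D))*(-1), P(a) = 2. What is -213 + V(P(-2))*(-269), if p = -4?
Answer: 6243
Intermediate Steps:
s(M, D) = 4*D*M (s(M, D) = -4*M*D*(-1) = -4*D*M*(-1) = 4*D*M)
V(l) = -12*l (V(l) = 4*(-3)*l = -12*l)
-213 + V(P(-2))*(-269) = -213 - 12*2*(-269) = -213 - 24*(-269) = -213 + 6456 = 6243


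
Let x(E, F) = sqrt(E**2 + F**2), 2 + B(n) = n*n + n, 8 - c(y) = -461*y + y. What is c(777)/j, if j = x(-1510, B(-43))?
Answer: 178714*sqrt(1383629)/1383629 ≈ 151.93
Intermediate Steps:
c(y) = 8 + 460*y (c(y) = 8 - (-461*y + y) = 8 - (-460)*y = 8 + 460*y)
B(n) = -2 + n + n**2 (B(n) = -2 + (n*n + n) = -2 + (n**2 + n) = -2 + (n + n**2) = -2 + n + n**2)
j = 2*sqrt(1383629) (j = sqrt((-1510)**2 + (-2 - 43 + (-43)**2)**2) = sqrt(2280100 + (-2 - 43 + 1849)**2) = sqrt(2280100 + 1804**2) = sqrt(2280100 + 3254416) = sqrt(5534516) = 2*sqrt(1383629) ≈ 2352.6)
c(777)/j = (8 + 460*777)/((2*sqrt(1383629))) = (8 + 357420)*(sqrt(1383629)/2767258) = 357428*(sqrt(1383629)/2767258) = 178714*sqrt(1383629)/1383629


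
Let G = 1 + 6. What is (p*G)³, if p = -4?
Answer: -21952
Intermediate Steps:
G = 7
(p*G)³ = (-4*7)³ = (-28)³ = -21952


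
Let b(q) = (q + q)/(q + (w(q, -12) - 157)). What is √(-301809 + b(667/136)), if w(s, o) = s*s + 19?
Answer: I*√2320718961535121/87689 ≈ 549.37*I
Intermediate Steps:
w(s, o) = 19 + s² (w(s, o) = s² + 19 = 19 + s²)
b(q) = 2*q/(-138 + q + q²) (b(q) = (q + q)/(q + ((19 + q²) - 157)) = (2*q)/(q + (-138 + q²)) = (2*q)/(-138 + q + q²) = 2*q/(-138 + q + q²))
√(-301809 + b(667/136)) = √(-301809 + 2*(667/136)/(-138 + 667/136 + (667/136)²)) = √(-301809 + 2*(667/136)/(-138 + 667/136 + 444889/18496)) = √(-301809 + 2*(667/136)/(-2016847/18496)) = √(-301809 + 2*(667/136)*(-18496/2016847)) = √(-301809 - 7888/87689) = √(-26465337289/87689) = I*√2320718961535121/87689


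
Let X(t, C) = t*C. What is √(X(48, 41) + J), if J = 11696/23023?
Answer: 16*√4075876805/23023 ≈ 44.368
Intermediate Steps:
X(t, C) = C*t
J = 11696/23023 (J = 11696*(1/23023) = 11696/23023 ≈ 0.50801)
√(X(48, 41) + J) = √(41*48 + 11696/23023) = √(1968 + 11696/23023) = √(45320960/23023) = 16*√4075876805/23023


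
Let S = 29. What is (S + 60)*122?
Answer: 10858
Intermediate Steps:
(S + 60)*122 = (29 + 60)*122 = 89*122 = 10858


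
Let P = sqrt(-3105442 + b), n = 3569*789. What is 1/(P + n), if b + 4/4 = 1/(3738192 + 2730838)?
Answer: 18216406807230/51296346890361983719 - I*sqrt(129957662901157449670)/51296346890361983719 ≈ 3.5512e-7 - 2.2224e-10*I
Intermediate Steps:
b = -6469029/6469030 (b = -1 + 1/(3738192 + 2730838) = -1 + 1/6469030 = -6469029/6469030 ≈ -1.0000)
n = 2815941
P = I*sqrt(129957662901157449670)/6469030 (P = sqrt(-3105442 - 6469029/6469030) = sqrt(-20089203930289/6469030) = I*sqrt(129957662901157449670)/6469030 ≈ 1762.2*I)
1/(P + n) = 1/(I*sqrt(129957662901157449670)/6469030 + 2815941) = 1/(2815941 + I*sqrt(129957662901157449670)/6469030)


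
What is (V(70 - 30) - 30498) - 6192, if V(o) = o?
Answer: -36650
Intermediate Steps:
(V(70 - 30) - 30498) - 6192 = ((70 - 30) - 30498) - 6192 = (40 - 30498) - 6192 = -30458 - 6192 = -36650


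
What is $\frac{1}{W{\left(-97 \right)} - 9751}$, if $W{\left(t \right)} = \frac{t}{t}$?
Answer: $- \frac{1}{9750} \approx -0.00010256$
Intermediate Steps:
$W{\left(t \right)} = 1$
$\frac{1}{W{\left(-97 \right)} - 9751} = \frac{1}{1 - 9751} = \frac{1}{-9750} = - \frac{1}{9750}$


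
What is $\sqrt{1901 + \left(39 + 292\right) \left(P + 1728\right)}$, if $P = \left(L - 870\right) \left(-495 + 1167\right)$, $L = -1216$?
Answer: $i \sqrt{463419283} \approx 21527.0 i$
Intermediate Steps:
$P = -1401792$ ($P = \left(-1216 - 870\right) \left(-495 + 1167\right) = \left(-2086\right) 672 = -1401792$)
$\sqrt{1901 + \left(39 + 292\right) \left(P + 1728\right)} = \sqrt{1901 + \left(39 + 292\right) \left(-1401792 + 1728\right)} = \sqrt{1901 + 331 \left(-1400064\right)} = \sqrt{1901 - 463421184} = \sqrt{-463419283} = i \sqrt{463419283}$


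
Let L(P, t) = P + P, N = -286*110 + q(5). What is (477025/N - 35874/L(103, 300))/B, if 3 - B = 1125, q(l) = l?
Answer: 61334191/363512853 ≈ 0.16873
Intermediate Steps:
N = -31455 (N = -286*110 + 5 = -31460 + 5 = -31455)
L(P, t) = 2*P
B = -1122 (B = 3 - 1*1125 = 3 - 1125 = -1122)
(477025/N - 35874/L(103, 300))/B = (477025/(-31455) - 35874/(2*103))/(-1122) = (477025*(-1/31455) - 35874/206)*(-1/1122) = (-95405/6291 - 35874*1/206)*(-1/1122) = (-95405/6291 - 17937/103)*(-1/1122) = -122668382/647973*(-1/1122) = 61334191/363512853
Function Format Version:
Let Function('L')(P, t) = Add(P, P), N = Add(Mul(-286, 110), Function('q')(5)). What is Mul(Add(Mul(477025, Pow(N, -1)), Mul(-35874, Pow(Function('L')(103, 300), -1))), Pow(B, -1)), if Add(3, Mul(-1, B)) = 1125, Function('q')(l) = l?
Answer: Rational(61334191, 363512853) ≈ 0.16873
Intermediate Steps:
N = -31455 (N = Add(Mul(-286, 110), 5) = Add(-31460, 5) = -31455)
Function('L')(P, t) = Mul(2, P)
B = -1122 (B = Add(3, Mul(-1, 1125)) = Add(3, -1125) = -1122)
Mul(Add(Mul(477025, Pow(N, -1)), Mul(-35874, Pow(Function('L')(103, 300), -1))), Pow(B, -1)) = Mul(Add(Mul(477025, Pow(-31455, -1)), Mul(-35874, Pow(Mul(2, 103), -1))), Pow(-1122, -1)) = Mul(Add(Mul(477025, Rational(-1, 31455)), Mul(-35874, Pow(206, -1))), Rational(-1, 1122)) = Mul(Add(Rational(-95405, 6291), Mul(-35874, Rational(1, 206))), Rational(-1, 1122)) = Mul(Add(Rational(-95405, 6291), Rational(-17937, 103)), Rational(-1, 1122)) = Mul(Rational(-122668382, 647973), Rational(-1, 1122)) = Rational(61334191, 363512853)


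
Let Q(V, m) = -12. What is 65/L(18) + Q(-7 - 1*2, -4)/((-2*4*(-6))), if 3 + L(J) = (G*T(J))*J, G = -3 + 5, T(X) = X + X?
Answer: -1033/5172 ≈ -0.19973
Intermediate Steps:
T(X) = 2*X
G = 2
L(J) = -3 + 4*J² (L(J) = -3 + (2*(2*J))*J = -3 + (4*J)*J = -3 + 4*J²)
65/L(18) + Q(-7 - 1*2, -4)/((-2*4*(-6))) = 65/(-3 + 4*18²) - 12/(-2*4*(-6)) = 65/(-3 + 4*324) - 12/((-8*(-6))) = 65/(-3 + 1296) - 12/48 = 65/1293 - 12*1/48 = 65*(1/1293) - ¼ = 65/1293 - ¼ = -1033/5172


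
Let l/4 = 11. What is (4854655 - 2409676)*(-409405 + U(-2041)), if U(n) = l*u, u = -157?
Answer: -1017876542427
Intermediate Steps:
l = 44 (l = 4*11 = 44)
U(n) = -6908 (U(n) = 44*(-157) = -6908)
(4854655 - 2409676)*(-409405 + U(-2041)) = (4854655 - 2409676)*(-409405 - 6908) = 2444979*(-416313) = -1017876542427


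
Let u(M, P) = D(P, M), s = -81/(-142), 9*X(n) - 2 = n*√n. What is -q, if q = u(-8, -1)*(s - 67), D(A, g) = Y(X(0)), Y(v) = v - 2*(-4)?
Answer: 349021/639 ≈ 546.20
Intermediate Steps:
X(n) = 2/9 + n^(3/2)/9 (X(n) = 2/9 + (n*√n)/9 = 2/9 + n^(3/2)/9)
s = 81/142 (s = -81*(-1/142) = 81/142 ≈ 0.57042)
Y(v) = 8 + v (Y(v) = v + 8 = 8 + v)
D(A, g) = 74/9 (D(A, g) = 8 + (2/9 + 0^(3/2)/9) = 8 + (2/9 + (⅑)*0) = 8 + (2/9 + 0) = 8 + 2/9 = 74/9)
u(M, P) = 74/9
q = -349021/639 (q = 74*(81/142 - 67)/9 = (74/9)*(-9433/142) = -349021/639 ≈ -546.20)
-q = -1*(-349021/639) = 349021/639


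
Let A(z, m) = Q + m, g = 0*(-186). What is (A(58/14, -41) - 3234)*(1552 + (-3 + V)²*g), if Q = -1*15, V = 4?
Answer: -5106080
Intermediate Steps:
Q = -15
g = 0
A(z, m) = -15 + m
(A(58/14, -41) - 3234)*(1552 + (-3 + V)²*g) = ((-15 - 41) - 3234)*(1552 + (-3 + 4)²*0) = (-56 - 3234)*(1552 + 1²*0) = -3290*(1552 + 1*0) = -3290*(1552 + 0) = -3290*1552 = -5106080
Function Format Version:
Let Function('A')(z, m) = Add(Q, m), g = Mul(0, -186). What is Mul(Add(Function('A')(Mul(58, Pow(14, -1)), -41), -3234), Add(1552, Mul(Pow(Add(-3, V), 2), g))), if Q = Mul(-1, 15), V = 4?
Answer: -5106080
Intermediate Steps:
Q = -15
g = 0
Function('A')(z, m) = Add(-15, m)
Mul(Add(Function('A')(Mul(58, Pow(14, -1)), -41), -3234), Add(1552, Mul(Pow(Add(-3, V), 2), g))) = Mul(Add(Add(-15, -41), -3234), Add(1552, Mul(Pow(Add(-3, 4), 2), 0))) = Mul(Add(-56, -3234), Add(1552, Mul(Pow(1, 2), 0))) = Mul(-3290, Add(1552, Mul(1, 0))) = Mul(-3290, Add(1552, 0)) = Mul(-3290, 1552) = -5106080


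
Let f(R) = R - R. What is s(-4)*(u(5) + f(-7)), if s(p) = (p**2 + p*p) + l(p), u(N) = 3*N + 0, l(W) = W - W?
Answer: 480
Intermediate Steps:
l(W) = 0
u(N) = 3*N
s(p) = 2*p**2 (s(p) = (p**2 + p*p) + 0 = (p**2 + p**2) + 0 = 2*p**2 + 0 = 2*p**2)
f(R) = 0
s(-4)*(u(5) + f(-7)) = (2*(-4)**2)*(3*5 + 0) = (2*16)*(15 + 0) = 32*15 = 480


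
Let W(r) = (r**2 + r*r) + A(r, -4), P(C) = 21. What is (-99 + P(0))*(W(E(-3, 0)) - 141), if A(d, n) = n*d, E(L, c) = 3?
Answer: 10530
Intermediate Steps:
A(d, n) = d*n
W(r) = -4*r + 2*r**2 (W(r) = (r**2 + r*r) + r*(-4) = (r**2 + r**2) - 4*r = 2*r**2 - 4*r = -4*r + 2*r**2)
(-99 + P(0))*(W(E(-3, 0)) - 141) = (-99 + 21)*(2*3*(-2 + 3) - 141) = -78*(2*3*1 - 141) = -78*(6 - 141) = -78*(-135) = 10530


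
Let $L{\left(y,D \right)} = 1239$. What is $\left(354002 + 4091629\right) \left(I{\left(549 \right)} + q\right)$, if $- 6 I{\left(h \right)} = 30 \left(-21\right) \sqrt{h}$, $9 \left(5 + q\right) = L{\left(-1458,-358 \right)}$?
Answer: $589787046 + 1400373765 \sqrt{61} \approx 1.1527 \cdot 10^{10}$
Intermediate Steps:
$q = \frac{398}{3}$ ($q = -5 + \frac{1}{9} \cdot 1239 = -5 + \frac{413}{3} = \frac{398}{3} \approx 132.67$)
$I{\left(h \right)} = 105 \sqrt{h}$ ($I{\left(h \right)} = - \frac{30 \left(-21\right) \sqrt{h}}{6} = - \frac{\left(-630\right) \sqrt{h}}{6} = 105 \sqrt{h}$)
$\left(354002 + 4091629\right) \left(I{\left(549 \right)} + q\right) = \left(354002 + 4091629\right) \left(105 \sqrt{549} + \frac{398}{3}\right) = 4445631 \left(105 \cdot 3 \sqrt{61} + \frac{398}{3}\right) = 4445631 \left(315 \sqrt{61} + \frac{398}{3}\right) = 4445631 \left(\frac{398}{3} + 315 \sqrt{61}\right) = 589787046 + 1400373765 \sqrt{61}$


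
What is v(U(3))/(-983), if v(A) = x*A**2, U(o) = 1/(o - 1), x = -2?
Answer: 1/1966 ≈ 0.00050865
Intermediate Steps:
U(o) = 1/(-1 + o)
v(A) = -2*A**2
v(U(3))/(-983) = -2/(-1 + 3)**2/(-983) = -2*(1/2)**2*(-1/983) = -2*1/4*(-1/983) = -1/2*(-1/983) = 1/1966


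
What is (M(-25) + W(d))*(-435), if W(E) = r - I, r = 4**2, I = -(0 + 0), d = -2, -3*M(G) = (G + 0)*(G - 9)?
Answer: 116290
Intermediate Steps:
M(G) = -G*(-9 + G)/3 (M(G) = -(G + 0)*(G - 9)/3 = -G*(-9 + G)/3)
I = 0 (I = -1*0 = 0)
r = 16
W(E) = 16 (W(E) = 16 - 1*0 = 16 + 0 = 16)
(M(-25) + W(d))*(-435) = ((1/3)*(-25)*(9 - 1*(-25)) + 16)*(-435) = ((1/3)*(-25)*(9 + 25) + 16)*(-435) = ((1/3)*(-25)*34 + 16)*(-435) = (-850/3 + 16)*(-435) = -802/3*(-435) = 116290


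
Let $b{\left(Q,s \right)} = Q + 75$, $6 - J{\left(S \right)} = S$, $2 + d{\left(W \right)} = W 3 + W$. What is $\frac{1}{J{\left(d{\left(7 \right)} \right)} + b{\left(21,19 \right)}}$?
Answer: $\frac{1}{76} \approx 0.013158$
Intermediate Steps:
$d{\left(W \right)} = -2 + 4 W$ ($d{\left(W \right)} = -2 + \left(W 3 + W\right) = -2 + \left(3 W + W\right) = -2 + 4 W$)
$J{\left(S \right)} = 6 - S$
$b{\left(Q,s \right)} = 75 + Q$
$\frac{1}{J{\left(d{\left(7 \right)} \right)} + b{\left(21,19 \right)}} = \frac{1}{\left(6 - \left(-2 + 4 \cdot 7\right)\right) + \left(75 + 21\right)} = \frac{1}{\left(6 - \left(-2 + 28\right)\right) + 96} = \frac{1}{\left(6 - 26\right) + 96} = \frac{1}{-20 + 96} = \frac{1}{76}$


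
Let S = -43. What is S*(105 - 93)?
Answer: -516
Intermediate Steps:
S*(105 - 93) = -43*(105 - 93) = -43*12 = -516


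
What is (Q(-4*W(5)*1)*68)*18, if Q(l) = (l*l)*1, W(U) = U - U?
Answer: 0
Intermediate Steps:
W(U) = 0
Q(l) = l² (Q(l) = l²*1 = l²)
(Q(-4*W(5)*1)*68)*18 = ((-4*0*1)²*68)*18 = ((0*1)²*68)*18 = (0²*68)*18 = (0*68)*18 = 0*18 = 0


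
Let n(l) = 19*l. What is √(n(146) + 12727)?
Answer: √15501 ≈ 124.50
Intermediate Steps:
√(n(146) + 12727) = √(19*146 + 12727) = √(2774 + 12727) = √15501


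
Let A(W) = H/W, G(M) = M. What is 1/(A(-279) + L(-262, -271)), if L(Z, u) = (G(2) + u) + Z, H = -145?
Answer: -279/148004 ≈ -0.0018851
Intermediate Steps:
L(Z, u) = 2 + Z + u (L(Z, u) = (2 + u) + Z = 2 + Z + u)
A(W) = -145/W
1/(A(-279) + L(-262, -271)) = 1/(-145/(-279) + (2 - 262 - 271)) = 1/(-145*(-1/279) - 531) = 1/(145/279 - 531) = 1/(-148004/279) = -279/148004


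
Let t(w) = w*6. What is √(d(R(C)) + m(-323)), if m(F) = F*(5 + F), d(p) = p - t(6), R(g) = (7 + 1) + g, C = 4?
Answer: 3*√11410 ≈ 320.45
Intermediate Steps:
t(w) = 6*w
R(g) = 8 + g
d(p) = -36 + p (d(p) = p - 6*6 = p - 1*36 = p - 36 = -36 + p)
√(d(R(C)) + m(-323)) = √((-36 + (8 + 4)) - 323*(5 - 323)) = √((-36 + 12) - 323*(-318)) = √(-24 + 102714) = √102690 = 3*√11410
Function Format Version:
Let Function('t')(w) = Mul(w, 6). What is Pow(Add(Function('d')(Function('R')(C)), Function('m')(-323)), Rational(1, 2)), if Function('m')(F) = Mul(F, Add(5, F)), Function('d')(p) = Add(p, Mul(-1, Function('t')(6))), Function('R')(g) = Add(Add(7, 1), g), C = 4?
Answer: Mul(3, Pow(11410, Rational(1, 2))) ≈ 320.45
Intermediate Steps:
Function('t')(w) = Mul(6, w)
Function('R')(g) = Add(8, g)
Function('d')(p) = Add(-36, p) (Function('d')(p) = Add(p, Mul(-1, Mul(6, 6))) = Add(p, Mul(-1, 36)) = Add(p, -36) = Add(-36, p))
Pow(Add(Function('d')(Function('R')(C)), Function('m')(-323)), Rational(1, 2)) = Pow(Add(Add(-36, Add(8, 4)), Mul(-323, Add(5, -323))), Rational(1, 2)) = Pow(Add(Add(-36, 12), Mul(-323, -318)), Rational(1, 2)) = Pow(Add(-24, 102714), Rational(1, 2)) = Pow(102690, Rational(1, 2)) = Mul(3, Pow(11410, Rational(1, 2)))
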